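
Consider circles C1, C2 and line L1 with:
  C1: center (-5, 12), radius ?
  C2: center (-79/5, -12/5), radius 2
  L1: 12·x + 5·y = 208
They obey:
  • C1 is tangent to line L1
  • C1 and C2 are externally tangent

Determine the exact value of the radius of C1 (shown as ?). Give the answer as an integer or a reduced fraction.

1. [C1‖L1]  r_C1² − 256 = 0  ⇒  r_C1 = 16 (r>0 drops 1)
2. [ext C1·C2]  r_C1² + 4r_C1 − 320 = 0  ⇒  r_C1 = 16 (r>0 drops 1)

16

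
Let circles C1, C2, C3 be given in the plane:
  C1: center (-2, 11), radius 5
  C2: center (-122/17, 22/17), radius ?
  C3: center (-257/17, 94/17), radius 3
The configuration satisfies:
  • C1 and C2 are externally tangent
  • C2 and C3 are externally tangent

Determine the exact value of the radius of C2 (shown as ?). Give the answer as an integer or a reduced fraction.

6

1. [ext C1·C2]  r_C2² + 10r_C2 − 96 = 0  ⇒  r_C2 = 6 (r>0 drops 1)
2. [ext C2·C3]  r_C2² + 6r_C2 − 72 = 0  ⇒  r_C2 = 6 (r>0 drops 1)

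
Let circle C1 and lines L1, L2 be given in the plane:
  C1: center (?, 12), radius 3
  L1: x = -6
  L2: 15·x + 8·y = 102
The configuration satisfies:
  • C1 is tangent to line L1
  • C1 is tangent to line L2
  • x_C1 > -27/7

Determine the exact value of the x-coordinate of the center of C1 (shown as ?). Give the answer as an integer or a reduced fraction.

-3

1. [C1‖L1]  x_C1² + 12x_C1 + 27 = 0  ⇒  x_C1 = -9 or -3
2. [C1‖L2]  x_C1² − (4/5)x_C1 − 57/5 = 0  ⇒  x_C1 = -3 or 19/5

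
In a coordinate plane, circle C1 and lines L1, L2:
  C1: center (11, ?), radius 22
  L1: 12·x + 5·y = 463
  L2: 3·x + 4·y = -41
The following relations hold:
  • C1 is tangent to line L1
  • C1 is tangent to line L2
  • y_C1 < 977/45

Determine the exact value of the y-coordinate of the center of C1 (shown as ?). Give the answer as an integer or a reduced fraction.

9

1. [C1‖L1]  y_C1² − (662/5)y_C1 + 5553/5 = 0  ⇒  y_C1 = 9 or 617/5
2. [C1‖L2]  y_C1² + 37y_C1 − 414 = 0  ⇒  y_C1 = -46 or 9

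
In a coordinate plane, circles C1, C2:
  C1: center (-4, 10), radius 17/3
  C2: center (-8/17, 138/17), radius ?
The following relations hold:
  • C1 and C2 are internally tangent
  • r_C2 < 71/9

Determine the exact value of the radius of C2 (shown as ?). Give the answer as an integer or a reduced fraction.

1. [int C1,C2]  r_C2² − (34/3)r_C2 + 145/9 = 0  ⇒  r_C2 = 5/3 or 29/3
2. given r_C2 < 71/9: keep 5/3

5/3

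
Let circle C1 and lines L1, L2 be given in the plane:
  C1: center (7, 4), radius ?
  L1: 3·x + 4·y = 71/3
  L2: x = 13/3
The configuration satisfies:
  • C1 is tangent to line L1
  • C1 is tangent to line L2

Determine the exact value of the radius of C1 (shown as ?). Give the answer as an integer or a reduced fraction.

8/3

1. [C1‖L1]  r_C1² − 64/9 = 0  ⇒  r_C1 = 8/3 (r>0 drops 1)
2. [C1‖L2]  r_C1² − 64/9 = 0  ⇒  r_C1 = 8/3 (r>0 drops 1)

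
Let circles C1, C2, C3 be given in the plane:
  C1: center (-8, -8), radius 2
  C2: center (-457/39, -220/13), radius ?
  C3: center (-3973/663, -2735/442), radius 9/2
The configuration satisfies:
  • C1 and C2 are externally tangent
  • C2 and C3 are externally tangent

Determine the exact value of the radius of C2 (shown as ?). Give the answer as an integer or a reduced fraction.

23/3

1. [ext C1·C2]  r_C2² + 4r_C2 − 805/9 = 0  ⇒  r_C2 = 23/3 (r>0 drops 1)
2. [ext C2·C3]  r_C2² + 9r_C2 − 1150/9 = 0  ⇒  r_C2 = 23/3 (r>0 drops 1)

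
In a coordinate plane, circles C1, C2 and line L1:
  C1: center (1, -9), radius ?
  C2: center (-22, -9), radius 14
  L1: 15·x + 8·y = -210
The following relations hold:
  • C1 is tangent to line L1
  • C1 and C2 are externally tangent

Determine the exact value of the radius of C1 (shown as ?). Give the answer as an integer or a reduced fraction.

1. [C1‖L1]  r_C1² − 81 = 0  ⇒  r_C1 = 9 (r>0 drops 1)
2. [ext C1·C2]  r_C1² + 28r_C1 − 333 = 0  ⇒  r_C1 = 9 (r>0 drops 1)

9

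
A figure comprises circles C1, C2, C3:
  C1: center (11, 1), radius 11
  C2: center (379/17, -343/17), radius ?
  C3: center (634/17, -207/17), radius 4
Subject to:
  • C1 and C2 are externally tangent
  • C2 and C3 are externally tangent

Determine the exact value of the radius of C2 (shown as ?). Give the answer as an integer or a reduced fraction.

13

1. [ext C1·C2]  r_C2² + 22r_C2 − 455 = 0  ⇒  r_C2 = 13 (r>0 drops 1)
2. [ext C2·C3]  r_C2² + 8r_C2 − 273 = 0  ⇒  r_C2 = 13 (r>0 drops 1)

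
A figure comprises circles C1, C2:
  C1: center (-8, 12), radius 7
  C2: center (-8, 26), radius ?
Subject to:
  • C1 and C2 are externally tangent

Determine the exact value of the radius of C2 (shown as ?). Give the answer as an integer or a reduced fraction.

1. [ext C1·C2]  r_C2² + 14r_C2 − 147 = 0  ⇒  r_C2 = 7 (r>0 drops 1)

7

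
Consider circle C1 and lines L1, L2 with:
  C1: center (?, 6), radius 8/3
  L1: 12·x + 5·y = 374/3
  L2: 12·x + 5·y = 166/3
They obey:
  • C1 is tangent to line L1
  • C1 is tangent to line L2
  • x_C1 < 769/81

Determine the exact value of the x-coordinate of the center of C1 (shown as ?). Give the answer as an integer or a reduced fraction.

1. [C1‖L1]  x_C1² − (142/9)x_C1 + 485/9 = 0  ⇒  x_C1 = 5 or 97/9
2. [C1‖L2]  x_C1² − (38/9)x_C1 − 35/9 = 0  ⇒  x_C1 = -7/9 or 5

5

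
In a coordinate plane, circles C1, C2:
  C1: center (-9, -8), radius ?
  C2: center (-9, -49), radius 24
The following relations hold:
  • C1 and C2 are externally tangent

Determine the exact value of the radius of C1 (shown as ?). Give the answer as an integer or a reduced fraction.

17

1. [ext C1·C2]  r_C1² + 48r_C1 − 1105 = 0  ⇒  r_C1 = 17 (r>0 drops 1)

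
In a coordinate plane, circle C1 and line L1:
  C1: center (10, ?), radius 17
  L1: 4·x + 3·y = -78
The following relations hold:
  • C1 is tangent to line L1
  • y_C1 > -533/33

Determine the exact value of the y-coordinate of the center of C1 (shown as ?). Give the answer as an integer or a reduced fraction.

-11

1. [C1‖L1]  y_C1² + (236/3)y_C1 + 2233/3 = 0  ⇒  y_C1 = -203/3 or -11
2. given y_C1 > -533/33: keep -11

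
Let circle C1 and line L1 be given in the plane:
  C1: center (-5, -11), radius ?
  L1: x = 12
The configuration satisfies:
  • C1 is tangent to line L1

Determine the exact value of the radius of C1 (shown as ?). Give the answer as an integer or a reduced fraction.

1. [C1‖L1]  r_C1² − 289 = 0  ⇒  r_C1 = 17 (r>0 drops 1)

17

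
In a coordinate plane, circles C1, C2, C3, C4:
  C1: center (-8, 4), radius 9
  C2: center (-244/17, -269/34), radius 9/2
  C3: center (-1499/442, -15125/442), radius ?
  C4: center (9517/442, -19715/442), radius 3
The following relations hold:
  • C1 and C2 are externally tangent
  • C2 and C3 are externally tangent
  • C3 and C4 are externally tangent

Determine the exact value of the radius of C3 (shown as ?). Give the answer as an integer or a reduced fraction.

24

1. [ext C2·C3]  r_C3² + 9r_C3 − 792 = 0  ⇒  r_C3 = 24 (r>0 drops 1)
2. [ext C3·C4]  r_C3² + 6r_C3 − 720 = 0  ⇒  r_C3 = 24 (r>0 drops 1)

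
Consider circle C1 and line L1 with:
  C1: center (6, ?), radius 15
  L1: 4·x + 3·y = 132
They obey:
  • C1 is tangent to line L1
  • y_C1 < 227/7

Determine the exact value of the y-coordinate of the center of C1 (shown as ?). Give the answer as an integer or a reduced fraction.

11

1. [C1‖L1]  y_C1² − 72y_C1 + 671 = 0  ⇒  y_C1 = 11 or 61
2. given y_C1 < 227/7: keep 11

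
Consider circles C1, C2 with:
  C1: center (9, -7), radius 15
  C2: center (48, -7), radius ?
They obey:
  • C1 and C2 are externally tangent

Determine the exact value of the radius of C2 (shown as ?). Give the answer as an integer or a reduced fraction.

1. [ext C1·C2]  r_C2² + 30r_C2 − 1296 = 0  ⇒  r_C2 = 24 (r>0 drops 1)

24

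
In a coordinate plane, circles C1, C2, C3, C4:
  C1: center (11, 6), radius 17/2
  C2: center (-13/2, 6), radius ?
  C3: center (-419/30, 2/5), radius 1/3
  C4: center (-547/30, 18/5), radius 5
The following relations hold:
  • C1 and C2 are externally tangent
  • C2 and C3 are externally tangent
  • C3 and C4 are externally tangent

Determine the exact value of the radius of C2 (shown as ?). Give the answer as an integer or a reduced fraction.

1. [ext C1·C2]  r_C2² + 17r_C2 − 234 = 0  ⇒  r_C2 = 9 (r>0 drops 1)
2. [ext C2·C3]  r_C2² + (2/3)r_C2 − 87 = 0  ⇒  r_C2 = 9 (r>0 drops 1)

9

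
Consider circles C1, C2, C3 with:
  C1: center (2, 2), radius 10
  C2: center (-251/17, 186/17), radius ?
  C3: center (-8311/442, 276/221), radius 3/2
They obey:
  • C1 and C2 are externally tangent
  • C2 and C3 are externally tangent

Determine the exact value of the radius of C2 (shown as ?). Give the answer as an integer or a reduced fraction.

9

1. [ext C1·C2]  r_C2² + 20r_C2 − 261 = 0  ⇒  r_C2 = 9 (r>0 drops 1)
2. [ext C2·C3]  r_C2² + 3r_C2 − 108 = 0  ⇒  r_C2 = 9 (r>0 drops 1)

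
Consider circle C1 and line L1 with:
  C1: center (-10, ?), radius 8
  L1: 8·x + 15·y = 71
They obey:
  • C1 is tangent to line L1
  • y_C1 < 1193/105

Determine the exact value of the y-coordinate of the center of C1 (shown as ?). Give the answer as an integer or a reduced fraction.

1. [C1‖L1]  y_C1² − (302/15)y_C1 + 287/15 = 0  ⇒  y_C1 = 1 or 287/15
2. given y_C1 < 1193/105: keep 1

1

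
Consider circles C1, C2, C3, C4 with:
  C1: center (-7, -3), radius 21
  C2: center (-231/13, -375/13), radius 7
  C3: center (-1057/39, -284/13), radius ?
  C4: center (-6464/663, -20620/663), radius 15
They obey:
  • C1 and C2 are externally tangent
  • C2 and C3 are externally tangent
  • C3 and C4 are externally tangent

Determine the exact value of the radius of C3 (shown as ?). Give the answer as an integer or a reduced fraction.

1. [ext C2·C3]  r_C3² + 14r_C3 − 784/9 = 0  ⇒  r_C3 = 14/3 (r>0 drops 1)
2. [ext C3·C4]  r_C3² + 30r_C3 − 1456/9 = 0  ⇒  r_C3 = 14/3 (r>0 drops 1)

14/3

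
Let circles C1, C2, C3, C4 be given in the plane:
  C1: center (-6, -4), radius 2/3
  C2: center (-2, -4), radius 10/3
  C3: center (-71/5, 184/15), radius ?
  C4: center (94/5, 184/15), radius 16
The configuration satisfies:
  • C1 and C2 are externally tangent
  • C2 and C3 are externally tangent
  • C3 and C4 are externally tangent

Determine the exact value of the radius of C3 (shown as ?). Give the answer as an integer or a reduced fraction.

1. [ext C2·C3]  r_C3² + (20/3)r_C3 − 1207/3 = 0  ⇒  r_C3 = 17 (r>0 drops 1)
2. [ext C3·C4]  r_C3² + 32r_C3 − 833 = 0  ⇒  r_C3 = 17 (r>0 drops 1)

17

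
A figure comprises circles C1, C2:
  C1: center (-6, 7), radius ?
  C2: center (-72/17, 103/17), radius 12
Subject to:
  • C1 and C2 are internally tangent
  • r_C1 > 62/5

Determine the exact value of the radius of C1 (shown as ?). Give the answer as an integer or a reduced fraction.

14

1. [int C1,C2]  r_C1² − 24r_C1 + 140 = 0  ⇒  r_C1 = 10 or 14
2. given r_C1 > 62/5: keep 14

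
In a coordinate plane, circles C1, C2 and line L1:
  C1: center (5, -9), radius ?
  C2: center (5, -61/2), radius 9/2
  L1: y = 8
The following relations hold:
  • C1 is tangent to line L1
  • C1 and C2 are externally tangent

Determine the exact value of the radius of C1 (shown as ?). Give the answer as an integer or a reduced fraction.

1. [C1‖L1]  r_C1² − 289 = 0  ⇒  r_C1 = 17 (r>0 drops 1)
2. [ext C1·C2]  r_C1² + 9r_C1 − 442 = 0  ⇒  r_C1 = 17 (r>0 drops 1)

17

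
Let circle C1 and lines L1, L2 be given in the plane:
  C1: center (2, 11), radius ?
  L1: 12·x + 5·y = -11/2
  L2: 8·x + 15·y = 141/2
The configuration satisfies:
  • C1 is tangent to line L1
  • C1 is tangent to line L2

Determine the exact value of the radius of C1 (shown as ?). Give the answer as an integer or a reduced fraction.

1. [C1‖L1]  r_C1² − 169/4 = 0  ⇒  r_C1 = 13/2 (r>0 drops 1)
2. [C1‖L2]  r_C1² − 169/4 = 0  ⇒  r_C1 = 13/2 (r>0 drops 1)

13/2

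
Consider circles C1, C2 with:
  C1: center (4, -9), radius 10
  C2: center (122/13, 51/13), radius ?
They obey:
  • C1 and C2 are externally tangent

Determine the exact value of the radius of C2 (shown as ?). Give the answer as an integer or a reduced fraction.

1. [ext C1·C2]  r_C2² + 20r_C2 − 96 = 0  ⇒  r_C2 = 4 (r>0 drops 1)

4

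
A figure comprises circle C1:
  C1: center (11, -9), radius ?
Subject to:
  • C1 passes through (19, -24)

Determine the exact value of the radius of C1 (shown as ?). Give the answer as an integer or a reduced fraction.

17

1. [C1∋P]  r_C1² − 289 = 0  ⇒  r_C1 = 17 (r>0 drops 1)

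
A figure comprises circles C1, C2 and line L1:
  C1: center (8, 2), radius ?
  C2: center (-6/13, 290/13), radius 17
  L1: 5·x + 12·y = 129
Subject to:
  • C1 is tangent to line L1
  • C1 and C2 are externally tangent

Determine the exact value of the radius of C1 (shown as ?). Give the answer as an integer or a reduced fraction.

5

1. [C1‖L1]  r_C1² − 25 = 0  ⇒  r_C1 = 5 (r>0 drops 1)
2. [ext C1·C2]  r_C1² + 34r_C1 − 195 = 0  ⇒  r_C1 = 5 (r>0 drops 1)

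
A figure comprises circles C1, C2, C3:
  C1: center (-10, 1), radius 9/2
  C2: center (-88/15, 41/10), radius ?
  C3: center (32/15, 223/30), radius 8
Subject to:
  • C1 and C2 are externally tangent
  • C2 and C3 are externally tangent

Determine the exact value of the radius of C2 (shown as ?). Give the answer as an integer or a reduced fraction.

2/3

1. [ext C1·C2]  r_C2² + 9r_C2 − 58/9 = 0  ⇒  r_C2 = 2/3 (r>0 drops 1)
2. [ext C2·C3]  r_C2² + 16r_C2 − 100/9 = 0  ⇒  r_C2 = 2/3 (r>0 drops 1)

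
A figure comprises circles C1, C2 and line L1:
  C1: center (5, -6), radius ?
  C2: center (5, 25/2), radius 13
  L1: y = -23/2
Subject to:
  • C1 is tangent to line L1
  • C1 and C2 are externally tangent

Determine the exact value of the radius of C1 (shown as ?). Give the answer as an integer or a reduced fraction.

11/2

1. [C1‖L1]  r_C1² − 121/4 = 0  ⇒  r_C1 = 11/2 (r>0 drops 1)
2. [ext C1·C2]  r_C1² + 26r_C1 − 693/4 = 0  ⇒  r_C1 = 11/2 (r>0 drops 1)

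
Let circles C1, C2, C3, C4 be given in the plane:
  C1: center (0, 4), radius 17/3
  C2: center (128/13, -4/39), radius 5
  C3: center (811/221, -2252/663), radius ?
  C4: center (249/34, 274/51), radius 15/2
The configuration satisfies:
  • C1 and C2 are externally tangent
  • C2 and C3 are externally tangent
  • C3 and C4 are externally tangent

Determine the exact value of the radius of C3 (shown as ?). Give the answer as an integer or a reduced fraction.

2

1. [ext C2·C3]  r_C3² + 10r_C3 − 24 = 0  ⇒  r_C3 = 2 (r>0 drops 1)
2. [ext C3·C4]  r_C3² + 15r_C3 − 34 = 0  ⇒  r_C3 = 2 (r>0 drops 1)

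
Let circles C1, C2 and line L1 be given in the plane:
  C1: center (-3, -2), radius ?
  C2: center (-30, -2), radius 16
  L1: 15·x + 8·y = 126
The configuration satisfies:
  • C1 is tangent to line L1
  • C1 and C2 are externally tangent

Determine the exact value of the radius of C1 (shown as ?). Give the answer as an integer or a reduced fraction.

11

1. [C1‖L1]  r_C1² − 121 = 0  ⇒  r_C1 = 11 (r>0 drops 1)
2. [ext C1·C2]  r_C1² + 32r_C1 − 473 = 0  ⇒  r_C1 = 11 (r>0 drops 1)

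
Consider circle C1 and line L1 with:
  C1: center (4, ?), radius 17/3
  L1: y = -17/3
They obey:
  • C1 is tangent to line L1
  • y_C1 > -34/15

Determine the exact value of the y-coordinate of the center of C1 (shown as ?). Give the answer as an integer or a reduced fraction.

1. [C1‖L1]  y_C1² + (34/3)y_C1 = 0  ⇒  y_C1 = -34/3 or 0
2. given y_C1 > -34/15: keep 0

0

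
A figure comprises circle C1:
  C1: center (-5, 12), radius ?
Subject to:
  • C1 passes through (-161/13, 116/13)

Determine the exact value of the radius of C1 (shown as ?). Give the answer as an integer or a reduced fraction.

8

1. [C1∋P]  r_C1² − 64 = 0  ⇒  r_C1 = 8 (r>0 drops 1)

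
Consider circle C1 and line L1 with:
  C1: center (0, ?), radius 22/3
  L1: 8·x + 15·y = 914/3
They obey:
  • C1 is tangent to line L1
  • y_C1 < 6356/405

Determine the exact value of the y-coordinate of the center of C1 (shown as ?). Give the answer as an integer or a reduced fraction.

12

1. [C1‖L1]  y_C1² − (1828/45)y_C1 + 5152/15 = 0  ⇒  y_C1 = 12 or 1288/45
2. given y_C1 < 6356/405: keep 12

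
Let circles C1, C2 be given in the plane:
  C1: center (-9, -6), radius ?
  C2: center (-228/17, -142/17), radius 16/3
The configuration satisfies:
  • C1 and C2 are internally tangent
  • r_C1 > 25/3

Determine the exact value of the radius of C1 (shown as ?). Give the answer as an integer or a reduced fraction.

31/3

1. [int C1,C2]  r_C1² − (32/3)r_C1 + 31/9 = 0  ⇒  r_C1 = 1/3 or 31/3
2. given r_C1 > 25/3: keep 31/3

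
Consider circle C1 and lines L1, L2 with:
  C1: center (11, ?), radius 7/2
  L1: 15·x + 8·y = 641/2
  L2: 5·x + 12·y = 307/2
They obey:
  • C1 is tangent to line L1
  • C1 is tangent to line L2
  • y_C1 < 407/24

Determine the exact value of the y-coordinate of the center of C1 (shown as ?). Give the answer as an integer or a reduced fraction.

1. [C1‖L1]  y_C1² − (311/8)y_C1 + 645/2 = 0  ⇒  y_C1 = 12 or 215/8
2. [C1‖L2]  y_C1² − (197/12)y_C1 + 53 = 0  ⇒  y_C1 = 53/12 or 12

12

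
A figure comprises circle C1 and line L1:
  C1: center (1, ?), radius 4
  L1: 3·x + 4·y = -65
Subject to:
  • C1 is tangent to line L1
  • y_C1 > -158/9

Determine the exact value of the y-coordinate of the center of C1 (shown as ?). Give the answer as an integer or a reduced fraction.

1. [C1‖L1]  y_C1² + 34y_C1 + 264 = 0  ⇒  y_C1 = -22 or -12
2. given y_C1 > -158/9: keep -12

-12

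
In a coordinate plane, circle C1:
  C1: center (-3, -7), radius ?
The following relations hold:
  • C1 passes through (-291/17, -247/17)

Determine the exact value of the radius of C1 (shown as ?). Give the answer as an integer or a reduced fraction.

16

1. [C1∋P]  r_C1² − 256 = 0  ⇒  r_C1 = 16 (r>0 drops 1)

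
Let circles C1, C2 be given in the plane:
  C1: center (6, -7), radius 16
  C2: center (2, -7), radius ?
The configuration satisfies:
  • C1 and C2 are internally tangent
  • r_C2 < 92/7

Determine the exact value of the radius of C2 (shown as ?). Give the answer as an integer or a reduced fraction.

1. [int C1,C2]  r_C2² − 32r_C2 + 240 = 0  ⇒  r_C2 = 12 or 20
2. given r_C2 < 92/7: keep 12

12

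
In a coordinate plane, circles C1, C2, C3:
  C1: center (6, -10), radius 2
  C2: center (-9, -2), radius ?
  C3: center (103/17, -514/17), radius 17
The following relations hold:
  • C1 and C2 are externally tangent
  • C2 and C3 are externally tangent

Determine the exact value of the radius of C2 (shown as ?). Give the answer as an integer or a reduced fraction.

15

1. [ext C1·C2]  r_C2² + 4r_C2 − 285 = 0  ⇒  r_C2 = 15 (r>0 drops 1)
2. [ext C2·C3]  r_C2² + 34r_C2 − 735 = 0  ⇒  r_C2 = 15 (r>0 drops 1)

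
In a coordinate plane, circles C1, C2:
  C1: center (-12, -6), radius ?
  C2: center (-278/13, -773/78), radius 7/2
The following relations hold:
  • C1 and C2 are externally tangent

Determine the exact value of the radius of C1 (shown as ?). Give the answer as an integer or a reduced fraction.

1. [ext C1·C2]  r_C1² + 7r_C1 − 820/9 = 0  ⇒  r_C1 = 20/3 (r>0 drops 1)

20/3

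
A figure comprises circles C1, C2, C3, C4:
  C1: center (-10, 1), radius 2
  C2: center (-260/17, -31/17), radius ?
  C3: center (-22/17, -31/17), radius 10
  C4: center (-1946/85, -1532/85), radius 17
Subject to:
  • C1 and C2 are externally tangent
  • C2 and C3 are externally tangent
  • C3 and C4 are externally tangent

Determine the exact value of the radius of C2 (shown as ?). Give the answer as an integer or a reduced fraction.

4

1. [ext C1·C2]  r_C2² + 4r_C2 − 32 = 0  ⇒  r_C2 = 4 (r>0 drops 1)
2. [ext C2·C3]  r_C2² + 20r_C2 − 96 = 0  ⇒  r_C2 = 4 (r>0 drops 1)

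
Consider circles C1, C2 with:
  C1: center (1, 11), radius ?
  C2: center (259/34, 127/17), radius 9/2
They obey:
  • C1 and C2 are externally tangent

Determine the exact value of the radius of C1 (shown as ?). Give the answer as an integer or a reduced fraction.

3

1. [ext C1·C2]  r_C1² + 9r_C1 − 36 = 0  ⇒  r_C1 = 3 (r>0 drops 1)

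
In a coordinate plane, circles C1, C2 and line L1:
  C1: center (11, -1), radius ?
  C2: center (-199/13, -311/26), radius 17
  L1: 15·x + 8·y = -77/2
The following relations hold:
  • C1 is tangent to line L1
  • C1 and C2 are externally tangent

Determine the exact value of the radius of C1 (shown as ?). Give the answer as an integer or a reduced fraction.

23/2

1. [C1‖L1]  r_C1² − 529/4 = 0  ⇒  r_C1 = 23/2 (r>0 drops 1)
2. [ext C1·C2]  r_C1² + 34r_C1 − 2093/4 = 0  ⇒  r_C1 = 23/2 (r>0 drops 1)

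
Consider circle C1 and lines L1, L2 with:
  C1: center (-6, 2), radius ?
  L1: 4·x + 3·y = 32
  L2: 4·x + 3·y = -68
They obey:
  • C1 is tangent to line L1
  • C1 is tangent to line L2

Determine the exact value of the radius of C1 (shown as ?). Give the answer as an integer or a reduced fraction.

1. [C1‖L1]  r_C1² − 100 = 0  ⇒  r_C1 = 10 (r>0 drops 1)
2. [C1‖L2]  r_C1² − 100 = 0  ⇒  r_C1 = 10 (r>0 drops 1)

10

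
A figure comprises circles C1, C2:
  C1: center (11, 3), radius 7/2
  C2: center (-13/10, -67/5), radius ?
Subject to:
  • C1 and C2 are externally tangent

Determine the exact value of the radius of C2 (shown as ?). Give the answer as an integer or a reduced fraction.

1. [ext C1·C2]  r_C2² + 7r_C2 − 408 = 0  ⇒  r_C2 = 17 (r>0 drops 1)

17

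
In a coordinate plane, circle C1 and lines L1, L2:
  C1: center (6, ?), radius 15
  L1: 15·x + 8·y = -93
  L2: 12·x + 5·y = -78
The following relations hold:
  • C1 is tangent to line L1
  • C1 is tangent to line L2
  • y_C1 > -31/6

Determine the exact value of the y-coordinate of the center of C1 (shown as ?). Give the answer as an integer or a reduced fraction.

9

1. [C1‖L1]  y_C1² + (183/4)y_C1 − 1971/4 = 0  ⇒  y_C1 = -219/4 or 9
2. [C1‖L2]  y_C1² + 60y_C1 − 621 = 0  ⇒  y_C1 = -69 or 9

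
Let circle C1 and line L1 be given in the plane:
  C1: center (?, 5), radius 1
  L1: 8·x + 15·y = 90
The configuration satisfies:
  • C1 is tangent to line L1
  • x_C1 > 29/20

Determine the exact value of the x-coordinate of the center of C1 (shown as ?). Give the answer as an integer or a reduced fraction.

4

1. [C1‖L1]  x_C1² − (15/4)x_C1 − 1 = 0  ⇒  x_C1 = -1/4 or 4
2. given x_C1 > 29/20: keep 4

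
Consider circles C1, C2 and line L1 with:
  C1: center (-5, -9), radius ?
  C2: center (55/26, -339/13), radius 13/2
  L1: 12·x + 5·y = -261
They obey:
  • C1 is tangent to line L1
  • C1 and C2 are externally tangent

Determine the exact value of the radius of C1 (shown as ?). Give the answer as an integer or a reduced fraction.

1. [C1‖L1]  r_C1² − 144 = 0  ⇒  r_C1 = 12 (r>0 drops 1)
2. [ext C1·C2]  r_C1² + 13r_C1 − 300 = 0  ⇒  r_C1 = 12 (r>0 drops 1)

12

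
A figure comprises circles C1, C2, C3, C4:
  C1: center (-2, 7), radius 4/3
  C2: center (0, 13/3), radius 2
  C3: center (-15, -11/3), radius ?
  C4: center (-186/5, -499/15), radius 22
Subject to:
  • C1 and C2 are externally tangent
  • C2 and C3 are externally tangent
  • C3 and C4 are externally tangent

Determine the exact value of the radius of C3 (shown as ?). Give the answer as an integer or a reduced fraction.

15

1. [ext C2·C3]  r_C3² + 4r_C3 − 285 = 0  ⇒  r_C3 = 15 (r>0 drops 1)
2. [ext C3·C4]  r_C3² + 44r_C3 − 885 = 0  ⇒  r_C3 = 15 (r>0 drops 1)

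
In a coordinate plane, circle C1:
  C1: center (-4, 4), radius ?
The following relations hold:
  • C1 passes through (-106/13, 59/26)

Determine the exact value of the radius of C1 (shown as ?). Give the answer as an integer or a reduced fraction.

9/2

1. [C1∋P]  r_C1² − 81/4 = 0  ⇒  r_C1 = 9/2 (r>0 drops 1)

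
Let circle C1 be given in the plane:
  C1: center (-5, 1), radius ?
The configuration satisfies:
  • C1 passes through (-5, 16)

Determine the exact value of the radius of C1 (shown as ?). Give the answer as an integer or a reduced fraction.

15

1. [C1∋P]  r_C1² − 225 = 0  ⇒  r_C1 = 15 (r>0 drops 1)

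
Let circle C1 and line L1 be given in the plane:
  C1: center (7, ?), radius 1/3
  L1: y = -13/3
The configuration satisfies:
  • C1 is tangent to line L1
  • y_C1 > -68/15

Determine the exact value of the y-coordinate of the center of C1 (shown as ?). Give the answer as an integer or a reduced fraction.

-4

1. [C1‖L1]  y_C1² + (26/3)y_C1 + 56/3 = 0  ⇒  y_C1 = -14/3 or -4
2. given y_C1 > -68/15: keep -4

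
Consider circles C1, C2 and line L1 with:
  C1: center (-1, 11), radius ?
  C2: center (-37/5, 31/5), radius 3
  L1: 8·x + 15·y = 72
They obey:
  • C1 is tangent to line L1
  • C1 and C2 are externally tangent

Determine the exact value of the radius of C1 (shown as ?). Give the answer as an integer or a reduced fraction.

1. [C1‖L1]  r_C1² − 25 = 0  ⇒  r_C1 = 5 (r>0 drops 1)
2. [ext C1·C2]  r_C1² + 6r_C1 − 55 = 0  ⇒  r_C1 = 5 (r>0 drops 1)

5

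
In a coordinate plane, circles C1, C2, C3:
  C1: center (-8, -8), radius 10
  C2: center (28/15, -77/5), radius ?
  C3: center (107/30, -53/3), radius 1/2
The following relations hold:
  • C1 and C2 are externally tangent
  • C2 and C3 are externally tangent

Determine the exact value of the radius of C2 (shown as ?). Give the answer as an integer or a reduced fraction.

1. [ext C1·C2]  r_C2² + 20r_C2 − 469/9 = 0  ⇒  r_C2 = 7/3 (r>0 drops 1)
2. [ext C2·C3]  r_C2² + 1r_C2 − 70/9 = 0  ⇒  r_C2 = 7/3 (r>0 drops 1)

7/3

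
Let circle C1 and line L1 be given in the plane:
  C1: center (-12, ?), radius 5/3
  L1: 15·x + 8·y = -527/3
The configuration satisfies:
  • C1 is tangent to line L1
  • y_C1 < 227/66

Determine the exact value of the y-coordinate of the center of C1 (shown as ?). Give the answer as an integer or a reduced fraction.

1. [C1‖L1]  y_C1² − (13/12)y_C1 − 49/4 = 0  ⇒  y_C1 = -3 or 49/12
2. given y_C1 < 227/66: keep -3

-3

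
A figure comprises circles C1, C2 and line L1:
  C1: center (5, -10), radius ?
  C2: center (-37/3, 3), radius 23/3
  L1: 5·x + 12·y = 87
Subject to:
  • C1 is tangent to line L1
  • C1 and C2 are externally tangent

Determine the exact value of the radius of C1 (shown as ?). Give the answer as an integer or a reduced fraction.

1. [C1‖L1]  r_C1² − 196 = 0  ⇒  r_C1 = 14 (r>0 drops 1)
2. [ext C1·C2]  r_C1² + (46/3)r_C1 − 1232/3 = 0  ⇒  r_C1 = 14 (r>0 drops 1)

14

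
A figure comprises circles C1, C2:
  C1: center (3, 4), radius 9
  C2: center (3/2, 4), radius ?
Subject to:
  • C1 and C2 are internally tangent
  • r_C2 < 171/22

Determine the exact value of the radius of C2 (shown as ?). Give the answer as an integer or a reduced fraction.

1. [int C1,C2]  r_C2² − 18r_C2 + 315/4 = 0  ⇒  r_C2 = 15/2 or 21/2
2. given r_C2 < 171/22: keep 15/2

15/2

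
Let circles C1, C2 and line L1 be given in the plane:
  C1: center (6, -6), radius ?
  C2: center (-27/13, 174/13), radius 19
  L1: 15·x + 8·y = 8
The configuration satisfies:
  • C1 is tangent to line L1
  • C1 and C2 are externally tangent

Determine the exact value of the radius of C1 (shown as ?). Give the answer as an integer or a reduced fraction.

2

1. [C1‖L1]  r_C1² − 4 = 0  ⇒  r_C1 = 2 (r>0 drops 1)
2. [ext C1·C2]  r_C1² + 38r_C1 − 80 = 0  ⇒  r_C1 = 2 (r>0 drops 1)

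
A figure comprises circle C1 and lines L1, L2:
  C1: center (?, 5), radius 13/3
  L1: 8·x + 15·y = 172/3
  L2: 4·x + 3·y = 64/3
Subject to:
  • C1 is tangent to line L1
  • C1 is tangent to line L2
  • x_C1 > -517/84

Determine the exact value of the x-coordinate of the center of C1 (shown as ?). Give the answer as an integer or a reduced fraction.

7

1. [C1‖L1]  x_C1² + (53/12)x_C1 − 959/12 = 0  ⇒  x_C1 = -137/12 or 7
2. [C1‖L2]  x_C1² − (19/6)x_C1 − 161/6 = 0  ⇒  x_C1 = -23/6 or 7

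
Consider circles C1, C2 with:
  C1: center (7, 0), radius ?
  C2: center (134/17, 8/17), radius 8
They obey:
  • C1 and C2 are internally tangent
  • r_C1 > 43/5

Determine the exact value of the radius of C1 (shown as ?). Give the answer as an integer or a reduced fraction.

9

1. [int C1,C2]  r_C1² − 16r_C1 + 63 = 0  ⇒  r_C1 = 7 or 9
2. given r_C1 > 43/5: keep 9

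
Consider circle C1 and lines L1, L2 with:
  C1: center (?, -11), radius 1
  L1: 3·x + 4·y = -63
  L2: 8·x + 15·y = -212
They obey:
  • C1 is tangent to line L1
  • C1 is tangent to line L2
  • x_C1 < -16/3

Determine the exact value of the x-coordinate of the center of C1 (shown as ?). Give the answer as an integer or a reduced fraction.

1. [C1‖L1]  x_C1² + (38/3)x_C1 + 112/3 = 0  ⇒  x_C1 = -8 or -14/3
2. [C1‖L2]  x_C1² + (47/4)x_C1 + 30 = 0  ⇒  x_C1 = -8 or -15/4

-8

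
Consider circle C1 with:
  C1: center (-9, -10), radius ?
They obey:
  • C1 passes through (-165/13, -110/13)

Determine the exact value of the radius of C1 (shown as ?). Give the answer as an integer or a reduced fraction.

1. [C1∋P]  r_C1² − 16 = 0  ⇒  r_C1 = 4 (r>0 drops 1)

4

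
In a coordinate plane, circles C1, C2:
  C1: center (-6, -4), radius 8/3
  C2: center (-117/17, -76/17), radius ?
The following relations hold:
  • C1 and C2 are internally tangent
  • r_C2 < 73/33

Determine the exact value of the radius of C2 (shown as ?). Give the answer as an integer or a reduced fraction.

5/3

1. [int C1,C2]  r_C2² − (16/3)r_C2 + 55/9 = 0  ⇒  r_C2 = 5/3 or 11/3
2. given r_C2 < 73/33: keep 5/3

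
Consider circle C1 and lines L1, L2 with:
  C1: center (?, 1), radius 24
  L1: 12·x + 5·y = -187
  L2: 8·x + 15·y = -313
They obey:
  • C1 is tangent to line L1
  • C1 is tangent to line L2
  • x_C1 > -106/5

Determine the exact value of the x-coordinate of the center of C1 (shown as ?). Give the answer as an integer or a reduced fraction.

10

1. [C1‖L1]  x_C1² + 32x_C1 − 420 = 0  ⇒  x_C1 = -42 or 10
2. [C1‖L2]  x_C1² + 82x_C1 − 920 = 0  ⇒  x_C1 = -92 or 10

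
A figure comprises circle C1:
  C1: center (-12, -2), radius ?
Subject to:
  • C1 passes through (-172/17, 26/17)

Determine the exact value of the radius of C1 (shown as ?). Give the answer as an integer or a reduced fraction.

1. [C1∋P]  r_C1² − 16 = 0  ⇒  r_C1 = 4 (r>0 drops 1)

4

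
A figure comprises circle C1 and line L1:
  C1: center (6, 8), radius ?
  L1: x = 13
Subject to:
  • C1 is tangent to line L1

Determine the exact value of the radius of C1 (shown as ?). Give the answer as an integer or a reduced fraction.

7

1. [C1‖L1]  r_C1² − 49 = 0  ⇒  r_C1 = 7 (r>0 drops 1)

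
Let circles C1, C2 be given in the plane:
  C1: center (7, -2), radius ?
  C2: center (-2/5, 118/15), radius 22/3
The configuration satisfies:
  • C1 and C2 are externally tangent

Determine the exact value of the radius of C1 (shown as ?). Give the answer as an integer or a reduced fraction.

5

1. [ext C1·C2]  r_C1² + (44/3)r_C1 − 295/3 = 0  ⇒  r_C1 = 5 (r>0 drops 1)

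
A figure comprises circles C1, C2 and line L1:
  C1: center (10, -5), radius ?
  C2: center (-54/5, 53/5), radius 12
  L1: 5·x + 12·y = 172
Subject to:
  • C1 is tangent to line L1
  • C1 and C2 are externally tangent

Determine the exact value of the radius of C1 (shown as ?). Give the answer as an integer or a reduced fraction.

14

1. [C1‖L1]  r_C1² − 196 = 0  ⇒  r_C1 = 14 (r>0 drops 1)
2. [ext C1·C2]  r_C1² + 24r_C1 − 532 = 0  ⇒  r_C1 = 14 (r>0 drops 1)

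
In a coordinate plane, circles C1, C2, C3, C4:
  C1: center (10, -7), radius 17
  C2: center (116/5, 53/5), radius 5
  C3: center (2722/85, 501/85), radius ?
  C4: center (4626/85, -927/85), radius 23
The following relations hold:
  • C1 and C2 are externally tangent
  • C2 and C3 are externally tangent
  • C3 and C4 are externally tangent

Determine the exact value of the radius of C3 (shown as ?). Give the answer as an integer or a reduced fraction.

5

1. [ext C2·C3]  r_C3² + 10r_C3 − 75 = 0  ⇒  r_C3 = 5 (r>0 drops 1)
2. [ext C3·C4]  r_C3² + 46r_C3 − 255 = 0  ⇒  r_C3 = 5 (r>0 drops 1)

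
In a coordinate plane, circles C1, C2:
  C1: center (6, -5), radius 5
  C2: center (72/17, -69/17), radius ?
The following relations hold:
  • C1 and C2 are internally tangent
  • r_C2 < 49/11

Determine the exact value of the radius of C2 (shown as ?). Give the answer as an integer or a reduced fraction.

3

1. [int C1,C2]  r_C2² − 10r_C2 + 21 = 0  ⇒  r_C2 = 3 or 7
2. given r_C2 < 49/11: keep 3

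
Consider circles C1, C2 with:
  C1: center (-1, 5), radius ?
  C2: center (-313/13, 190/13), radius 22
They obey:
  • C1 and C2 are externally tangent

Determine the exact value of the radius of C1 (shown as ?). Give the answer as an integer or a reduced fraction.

1. [ext C1·C2]  r_C1² + 44r_C1 − 141 = 0  ⇒  r_C1 = 3 (r>0 drops 1)

3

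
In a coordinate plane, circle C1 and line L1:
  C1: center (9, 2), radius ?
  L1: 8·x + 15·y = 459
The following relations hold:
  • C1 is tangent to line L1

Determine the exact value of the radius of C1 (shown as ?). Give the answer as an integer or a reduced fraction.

1. [C1‖L1]  r_C1² − 441 = 0  ⇒  r_C1 = 21 (r>0 drops 1)

21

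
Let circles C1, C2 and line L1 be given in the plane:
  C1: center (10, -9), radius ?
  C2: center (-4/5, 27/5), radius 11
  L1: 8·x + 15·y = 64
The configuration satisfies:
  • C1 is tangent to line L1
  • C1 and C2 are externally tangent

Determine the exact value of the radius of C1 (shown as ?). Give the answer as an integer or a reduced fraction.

1. [C1‖L1]  r_C1² − 49 = 0  ⇒  r_C1 = 7 (r>0 drops 1)
2. [ext C1·C2]  r_C1² + 22r_C1 − 203 = 0  ⇒  r_C1 = 7 (r>0 drops 1)

7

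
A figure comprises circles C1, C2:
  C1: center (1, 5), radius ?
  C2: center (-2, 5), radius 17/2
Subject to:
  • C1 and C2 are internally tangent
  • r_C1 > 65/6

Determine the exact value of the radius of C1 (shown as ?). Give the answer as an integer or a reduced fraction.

23/2

1. [int C1,C2]  r_C1² − 17r_C1 + 253/4 = 0  ⇒  r_C1 = 11/2 or 23/2
2. given r_C1 > 65/6: keep 23/2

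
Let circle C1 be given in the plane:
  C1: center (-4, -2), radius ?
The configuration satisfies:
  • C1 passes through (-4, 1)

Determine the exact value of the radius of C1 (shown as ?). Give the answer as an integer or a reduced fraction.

3

1. [C1∋P]  r_C1² − 9 = 0  ⇒  r_C1 = 3 (r>0 drops 1)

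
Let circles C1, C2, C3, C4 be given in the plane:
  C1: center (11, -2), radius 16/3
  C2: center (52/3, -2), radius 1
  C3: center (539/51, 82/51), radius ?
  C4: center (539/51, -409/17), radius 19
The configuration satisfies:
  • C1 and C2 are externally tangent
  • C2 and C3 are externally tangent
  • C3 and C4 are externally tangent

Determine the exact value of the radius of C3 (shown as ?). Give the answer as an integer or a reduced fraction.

20/3

1. [ext C2·C3]  r_C3² + 2r_C3 − 520/9 = 0  ⇒  r_C3 = 20/3 (r>0 drops 1)
2. [ext C3·C4]  r_C3² + 38r_C3 − 2680/9 = 0  ⇒  r_C3 = 20/3 (r>0 drops 1)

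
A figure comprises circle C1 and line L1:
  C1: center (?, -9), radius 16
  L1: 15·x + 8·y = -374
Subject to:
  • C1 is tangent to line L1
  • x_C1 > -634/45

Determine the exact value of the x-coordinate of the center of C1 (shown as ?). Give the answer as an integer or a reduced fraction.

-2

1. [C1‖L1]  x_C1² + (604/15)x_C1 + 1148/15 = 0  ⇒  x_C1 = -574/15 or -2
2. given x_C1 > -634/45: keep -2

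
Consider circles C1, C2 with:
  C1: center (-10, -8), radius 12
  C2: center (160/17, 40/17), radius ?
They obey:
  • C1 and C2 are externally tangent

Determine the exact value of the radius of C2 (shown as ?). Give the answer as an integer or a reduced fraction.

1. [ext C1·C2]  r_C2² + 24r_C2 − 340 = 0  ⇒  r_C2 = 10 (r>0 drops 1)

10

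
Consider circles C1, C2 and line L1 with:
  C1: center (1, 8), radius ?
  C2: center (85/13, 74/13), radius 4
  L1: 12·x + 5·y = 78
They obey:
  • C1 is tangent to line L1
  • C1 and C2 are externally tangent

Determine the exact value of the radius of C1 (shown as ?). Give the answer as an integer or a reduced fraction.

1. [C1‖L1]  r_C1² − 4 = 0  ⇒  r_C1 = 2 (r>0 drops 1)
2. [ext C1·C2]  r_C1² + 8r_C1 − 20 = 0  ⇒  r_C1 = 2 (r>0 drops 1)

2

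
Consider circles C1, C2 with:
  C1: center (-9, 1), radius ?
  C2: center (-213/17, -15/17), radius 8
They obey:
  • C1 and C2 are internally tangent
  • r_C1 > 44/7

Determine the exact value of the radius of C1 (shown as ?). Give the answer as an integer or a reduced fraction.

1. [int C1,C2]  r_C1² − 16r_C1 + 48 = 0  ⇒  r_C1 = 4 or 12
2. given r_C1 > 44/7: keep 12

12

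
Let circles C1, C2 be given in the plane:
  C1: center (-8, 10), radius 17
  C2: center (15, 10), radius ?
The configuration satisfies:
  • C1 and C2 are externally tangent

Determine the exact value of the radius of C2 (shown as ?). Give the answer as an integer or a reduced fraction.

1. [ext C1·C2]  r_C2² + 34r_C2 − 240 = 0  ⇒  r_C2 = 6 (r>0 drops 1)

6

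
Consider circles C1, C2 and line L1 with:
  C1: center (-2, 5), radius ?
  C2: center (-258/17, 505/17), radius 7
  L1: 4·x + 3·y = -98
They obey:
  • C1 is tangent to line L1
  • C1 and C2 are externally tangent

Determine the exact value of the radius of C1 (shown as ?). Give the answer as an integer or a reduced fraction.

21

1. [C1‖L1]  r_C1² − 441 = 0  ⇒  r_C1 = 21 (r>0 drops 1)
2. [ext C1·C2]  r_C1² + 14r_C1 − 735 = 0  ⇒  r_C1 = 21 (r>0 drops 1)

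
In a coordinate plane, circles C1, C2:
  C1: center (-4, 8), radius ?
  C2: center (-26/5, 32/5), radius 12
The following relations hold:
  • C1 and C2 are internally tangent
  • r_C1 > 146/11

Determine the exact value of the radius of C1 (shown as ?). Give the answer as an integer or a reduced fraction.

1. [int C1,C2]  r_C1² − 24r_C1 + 140 = 0  ⇒  r_C1 = 10 or 14
2. given r_C1 > 146/11: keep 14

14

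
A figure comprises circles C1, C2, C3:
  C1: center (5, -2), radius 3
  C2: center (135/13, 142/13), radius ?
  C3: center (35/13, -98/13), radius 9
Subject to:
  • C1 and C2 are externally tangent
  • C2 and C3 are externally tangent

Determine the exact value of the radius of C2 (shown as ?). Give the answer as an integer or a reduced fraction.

11

1. [ext C1·C2]  r_C2² + 6r_C2 − 187 = 0  ⇒  r_C2 = 11 (r>0 drops 1)
2. [ext C2·C3]  r_C2² + 18r_C2 − 319 = 0  ⇒  r_C2 = 11 (r>0 drops 1)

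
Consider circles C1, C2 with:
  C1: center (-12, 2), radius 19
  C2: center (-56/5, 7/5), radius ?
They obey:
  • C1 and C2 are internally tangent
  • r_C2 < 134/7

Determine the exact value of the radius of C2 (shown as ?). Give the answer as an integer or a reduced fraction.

1. [int C1,C2]  r_C2² − 38r_C2 + 360 = 0  ⇒  r_C2 = 18 or 20
2. given r_C2 < 134/7: keep 18

18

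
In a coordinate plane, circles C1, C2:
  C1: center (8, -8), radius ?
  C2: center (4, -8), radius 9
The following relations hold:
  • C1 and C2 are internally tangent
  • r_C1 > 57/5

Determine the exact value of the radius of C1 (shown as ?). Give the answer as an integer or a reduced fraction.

1. [int C1,C2]  r_C1² − 18r_C1 + 65 = 0  ⇒  r_C1 = 5 or 13
2. given r_C1 > 57/5: keep 13

13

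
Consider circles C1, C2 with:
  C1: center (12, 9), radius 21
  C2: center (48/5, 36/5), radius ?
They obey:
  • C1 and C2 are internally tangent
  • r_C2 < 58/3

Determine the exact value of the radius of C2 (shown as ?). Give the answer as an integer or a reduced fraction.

18

1. [int C1,C2]  r_C2² − 42r_C2 + 432 = 0  ⇒  r_C2 = 18 or 24
2. given r_C2 < 58/3: keep 18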